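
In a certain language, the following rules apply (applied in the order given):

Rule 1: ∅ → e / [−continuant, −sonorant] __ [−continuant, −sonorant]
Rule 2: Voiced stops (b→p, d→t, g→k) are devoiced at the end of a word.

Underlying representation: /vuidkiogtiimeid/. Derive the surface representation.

vuidekiogetiimeit

Rule 1 (stop-cluster e-epenthesis): /d/ and /k/ form a stop–stop cluster, so [e] is inserted between them. /g/ and /t/ form a stop–stop cluster, so [e] is inserted between them. /vuidkiogtiimeid/ → vuidekiogetiimeid.
Rule 2 (final devoicing): /d/ is a voiced stop in word-final position, so it devoices to [t]. /vuidekiogetiimeid/ → vuidekiogetiimeit.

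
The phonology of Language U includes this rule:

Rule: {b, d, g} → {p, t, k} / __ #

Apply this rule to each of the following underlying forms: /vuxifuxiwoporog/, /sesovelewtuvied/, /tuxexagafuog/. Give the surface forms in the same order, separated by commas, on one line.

/vuxifuxiwoporog/: /g/ is a voiced stop in word-final position, so it devoices to [k]. → [vuxifuxiwoporok].
/sesovelewtuvied/: /d/ is a voiced stop in word-final position, so it devoices to [t]. → [sesovelewtuviet].
/tuxexagafuog/: /g/ is a voiced stop in word-final position, so it devoices to [k]. → [tuxexagafuok].

vuxifuxiwoporok, sesovelewtuviet, tuxexagafuok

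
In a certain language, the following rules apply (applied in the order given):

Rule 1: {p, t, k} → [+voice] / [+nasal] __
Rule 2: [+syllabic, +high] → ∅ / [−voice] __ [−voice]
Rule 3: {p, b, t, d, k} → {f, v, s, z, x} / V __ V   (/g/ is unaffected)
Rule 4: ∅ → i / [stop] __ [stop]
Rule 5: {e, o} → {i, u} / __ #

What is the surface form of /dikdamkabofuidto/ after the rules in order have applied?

Rule 1 (post-nasal voicing): /k/ is a voiceless stop immediately after the nasal /m/, so it voices to [g]. /dikdamkabofuidto/ → dikdamgabofuidto.
Rule 2 (high vowel syncope): no segment meets the environment; /dikdamgabofuidto/ is unchanged.
Rule 3 (intervocalic spirantization): /b/ is a stop between vowels /a/ and /o/, so it spirantizes to the fricative [v]. /dikdamgabofuidto/ → dikdamgavofuidto.
Rule 4 (stop-cluster i-epenthesis): /k/ and /d/ form a stop–stop cluster, so [i] is inserted between them. /d/ and /t/ form a stop–stop cluster, so [i] is inserted between them. /dikdamgavofuidto/ → dikidamgavofuidito.
Rule 5 (final vowel raising): /o/ is a mid vowel in word-final position, so it raises to [u]. /dikidamgavofuidito/ → dikidamgavofuiditu.

dikidamgavofuiditu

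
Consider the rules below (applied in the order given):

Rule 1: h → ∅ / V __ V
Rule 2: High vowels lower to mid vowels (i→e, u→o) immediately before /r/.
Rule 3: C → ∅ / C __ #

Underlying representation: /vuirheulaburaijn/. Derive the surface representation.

Rule 1 (intervocalic h-deletion): no segment meets the environment; /vuirheulaburaijn/ is unchanged.
Rule 2 (pre-rhotic lowering): /i/ is a high vowel immediately before /r/, so it lowers to [e]. /u/ is a high vowel immediately before /r/, so it lowers to [o]. /vuirheulaburaijn/ → vuerheulaboraijn.
Rule 3 (final cluster simplification): /n/ is the second consonant of a word-final cluster /jn/, so it deletes. /vuerheulaboraijn/ → vuerheulaboraij.

vuerheulaboraij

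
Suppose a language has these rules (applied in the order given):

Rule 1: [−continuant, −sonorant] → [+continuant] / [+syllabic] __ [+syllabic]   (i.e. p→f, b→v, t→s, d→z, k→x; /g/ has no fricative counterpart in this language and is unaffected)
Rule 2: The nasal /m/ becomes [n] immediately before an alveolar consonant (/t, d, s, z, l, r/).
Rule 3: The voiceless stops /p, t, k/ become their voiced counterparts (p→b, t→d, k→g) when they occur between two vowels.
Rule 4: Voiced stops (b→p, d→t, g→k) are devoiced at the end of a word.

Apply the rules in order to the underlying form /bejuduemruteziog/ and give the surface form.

bejuzuenruseziok

Rule 1 (intervocalic spirantization): /d/ is a stop between vowels /u/ and /u/, so it spirantizes to the fricative [z]. /t/ is a stop between vowels /u/ and /e/, so it spirantizes to the fricative [s]. /bejuduemruteziog/ → bejuzuemruseziog.
Rule 2 (nasal place assimilation): /m/ precedes the alveolar consonant /r/, so it assimilates in place to [n]. /bejuzuemruseziog/ → bejuzuenruseziog.
Rule 3 (intervocalic voicing): no segment meets the environment; /bejuzuenruseziog/ is unchanged.
Rule 4 (final devoicing): /g/ is a voiced stop in word-final position, so it devoices to [k]. /bejuzuenruseziog/ → bejuzuenruseziok.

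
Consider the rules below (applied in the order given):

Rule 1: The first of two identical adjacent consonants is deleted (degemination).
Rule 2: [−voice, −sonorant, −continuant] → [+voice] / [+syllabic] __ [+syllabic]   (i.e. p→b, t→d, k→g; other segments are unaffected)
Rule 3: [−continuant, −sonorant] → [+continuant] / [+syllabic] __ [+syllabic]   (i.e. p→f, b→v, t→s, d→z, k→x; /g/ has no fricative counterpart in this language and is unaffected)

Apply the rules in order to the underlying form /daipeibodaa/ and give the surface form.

Rule 1 (degemination): no segment meets the environment; /daipeibodaa/ is unchanged.
Rule 2 (intervocalic voicing): /p/ is a voiceless stop between vowels /i/ and /e/, so it voices to [b]. /daipeibodaa/ → daibeibodaa.
Rule 3 (intervocalic spirantization): /b/ is a stop between vowels /i/ and /e/, so it spirantizes to the fricative [v]. /b/ is a stop between vowels /i/ and /o/, so it spirantizes to the fricative [v]. /d/ is a stop between vowels /o/ and /a/, so it spirantizes to the fricative [z]. /daibeibodaa/ → daiveivozaa.

daiveivozaa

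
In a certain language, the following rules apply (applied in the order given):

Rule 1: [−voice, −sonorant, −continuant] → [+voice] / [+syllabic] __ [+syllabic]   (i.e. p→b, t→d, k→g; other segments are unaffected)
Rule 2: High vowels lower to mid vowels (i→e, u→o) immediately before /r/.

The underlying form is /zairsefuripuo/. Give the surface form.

zaerseforibuo

Rule 1 (intervocalic voicing): /p/ is a voiceless stop between vowels /i/ and /u/, so it voices to [b]. /zairsefuripuo/ → zairsefuribuo.
Rule 2 (pre-rhotic lowering): /i/ is a high vowel immediately before /r/, so it lowers to [e]. /u/ is a high vowel immediately before /r/, so it lowers to [o]. /zairsefuribuo/ → zaerseforibuo.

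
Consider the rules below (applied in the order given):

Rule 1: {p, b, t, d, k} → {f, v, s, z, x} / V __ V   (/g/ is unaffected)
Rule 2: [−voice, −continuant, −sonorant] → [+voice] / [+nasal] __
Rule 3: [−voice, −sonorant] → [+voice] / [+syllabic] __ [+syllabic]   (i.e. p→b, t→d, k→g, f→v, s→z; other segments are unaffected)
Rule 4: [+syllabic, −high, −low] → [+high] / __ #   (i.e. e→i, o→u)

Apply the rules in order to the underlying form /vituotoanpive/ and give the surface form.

vizuozoanbivi

Rule 1 (intervocalic spirantization): /t/ is a stop between vowels /i/ and /u/, so it spirantizes to the fricative [s]. /t/ is a stop between vowels /o/ and /o/, so it spirantizes to the fricative [s]. /vituotoanpive/ → visuosoanpive.
Rule 2 (post-nasal voicing): /p/ is a voiceless stop immediately after the nasal /n/, so it voices to [b]. /visuosoanpive/ → visuosoanbive.
Rule 3 (intervocalic voicing): /s/ is a voiceless obstruent between vowels /i/ and /u/, so it voices to [z]. /s/ is a voiceless obstruent between vowels /o/ and /o/, so it voices to [z]. /visuosoanbive/ → vizuozoanbive.
Rule 4 (final vowel raising): /e/ is a mid vowel in word-final position, so it raises to [i]. /vizuozoanbive/ → vizuozoanbivi.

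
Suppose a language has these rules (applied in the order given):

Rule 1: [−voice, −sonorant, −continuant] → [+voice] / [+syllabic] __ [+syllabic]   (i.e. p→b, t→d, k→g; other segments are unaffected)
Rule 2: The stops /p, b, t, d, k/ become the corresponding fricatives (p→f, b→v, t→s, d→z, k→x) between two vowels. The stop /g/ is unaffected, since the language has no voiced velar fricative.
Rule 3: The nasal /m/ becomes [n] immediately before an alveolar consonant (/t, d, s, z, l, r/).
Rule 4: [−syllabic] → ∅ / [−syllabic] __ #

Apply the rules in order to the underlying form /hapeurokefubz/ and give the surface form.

haveurogefub

Rule 1 (intervocalic voicing): /p/ is a voiceless stop between vowels /a/ and /e/, so it voices to [b]. /k/ is a voiceless stop between vowels /o/ and /e/, so it voices to [g]. /hapeurokefubz/ → habeurogefubz.
Rule 2 (intervocalic spirantization): /b/ is a stop between vowels /a/ and /e/, so it spirantizes to the fricative [v]. /habeurogefubz/ → haveurogefubz.
Rule 3 (nasal place assimilation): no segment meets the environment; /haveurogefubz/ is unchanged.
Rule 4 (final cluster simplification): /z/ is the second consonant of a word-final cluster /bz/, so it deletes. /haveurogefubz/ → haveurogefub.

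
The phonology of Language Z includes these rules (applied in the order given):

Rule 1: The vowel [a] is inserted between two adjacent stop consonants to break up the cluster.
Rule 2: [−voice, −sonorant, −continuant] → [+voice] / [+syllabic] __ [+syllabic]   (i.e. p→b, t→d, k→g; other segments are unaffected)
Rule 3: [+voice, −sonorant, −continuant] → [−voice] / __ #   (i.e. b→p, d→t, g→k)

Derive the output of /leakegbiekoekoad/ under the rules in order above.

Rule 1 (stop-cluster a-epenthesis): /g/ and /b/ form a stop–stop cluster, so [a] is inserted between them. /leakegbiekoekoad/ → leakegabiekoekoad.
Rule 2 (intervocalic voicing): /k/ is a voiceless stop between vowels /a/ and /e/, so it voices to [g]. /k/ is a voiceless stop between vowels /e/ and /o/, so it voices to [g]. /k/ is a voiceless stop between vowels /e/ and /o/, so it voices to [g]. /leakegabiekoekoad/ → leagegabiegoegoad.
Rule 3 (final devoicing): /d/ is a voiced stop in word-final position, so it devoices to [t]. /leagegabiegoegoad/ → leagegabiegoegoat.

leagegabiegoegoat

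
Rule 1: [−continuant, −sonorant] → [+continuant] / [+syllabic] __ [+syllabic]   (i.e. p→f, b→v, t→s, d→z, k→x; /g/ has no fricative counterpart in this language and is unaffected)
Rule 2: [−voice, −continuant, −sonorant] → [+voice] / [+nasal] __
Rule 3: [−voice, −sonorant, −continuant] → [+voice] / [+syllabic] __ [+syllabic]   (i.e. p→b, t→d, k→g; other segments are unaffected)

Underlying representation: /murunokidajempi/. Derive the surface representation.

Rule 1 (intervocalic spirantization): /k/ is a stop between vowels /o/ and /i/, so it spirantizes to the fricative [x]. /d/ is a stop between vowels /i/ and /a/, so it spirantizes to the fricative [z]. /murunokidajempi/ → murunoxizajempi.
Rule 2 (post-nasal voicing): /p/ is a voiceless stop immediately after the nasal /m/, so it voices to [b]. /murunoxizajempi/ → murunoxizajembi.
Rule 3 (intervocalic voicing): no segment meets the environment; /murunoxizajembi/ is unchanged.

murunoxizajembi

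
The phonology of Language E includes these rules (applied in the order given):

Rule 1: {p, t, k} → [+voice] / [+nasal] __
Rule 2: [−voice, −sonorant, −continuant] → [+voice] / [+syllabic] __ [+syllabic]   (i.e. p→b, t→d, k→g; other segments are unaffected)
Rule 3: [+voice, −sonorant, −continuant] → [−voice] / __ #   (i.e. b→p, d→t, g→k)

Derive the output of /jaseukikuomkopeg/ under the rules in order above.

jaseugiguomgobek

Rule 1 (post-nasal voicing): /k/ is a voiceless stop immediately after the nasal /m/, so it voices to [g]. /jaseukikuomkopeg/ → jaseukikuomgopeg.
Rule 2 (intervocalic voicing): /k/ is a voiceless stop between vowels /u/ and /i/, so it voices to [g]. /k/ is a voiceless stop between vowels /i/ and /u/, so it voices to [g]. /p/ is a voiceless stop between vowels /o/ and /e/, so it voices to [b]. /jaseukikuomgopeg/ → jaseugiguomgobeg.
Rule 3 (final devoicing): /g/ is a voiced stop in word-final position, so it devoices to [k]. /jaseugiguomgobeg/ → jaseugiguomgobek.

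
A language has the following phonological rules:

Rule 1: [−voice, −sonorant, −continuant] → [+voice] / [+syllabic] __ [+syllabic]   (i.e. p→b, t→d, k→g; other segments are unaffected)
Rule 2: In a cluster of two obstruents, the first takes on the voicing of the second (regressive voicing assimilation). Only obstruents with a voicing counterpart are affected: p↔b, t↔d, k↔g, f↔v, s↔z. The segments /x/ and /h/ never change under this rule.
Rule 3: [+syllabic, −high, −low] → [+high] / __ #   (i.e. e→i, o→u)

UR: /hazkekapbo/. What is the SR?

Rule 1 (intervocalic voicing): /k/ is a voiceless stop between vowels /e/ and /a/, so it voices to [g]. /hazkekapbo/ → hazkegapbo.
Rule 2 (regressive voicing assimilation): /z/ precedes the voiceless obstruent /k/, so it devoices to [s] by assimilation. /p/ precedes the voiced obstruent /b/, so it voices to [b] by assimilation. /hazkegapbo/ → haskegabbo.
Rule 3 (final vowel raising): /o/ is a mid vowel in word-final position, so it raises to [u]. /haskegabbo/ → haskegabbu.

haskegabbu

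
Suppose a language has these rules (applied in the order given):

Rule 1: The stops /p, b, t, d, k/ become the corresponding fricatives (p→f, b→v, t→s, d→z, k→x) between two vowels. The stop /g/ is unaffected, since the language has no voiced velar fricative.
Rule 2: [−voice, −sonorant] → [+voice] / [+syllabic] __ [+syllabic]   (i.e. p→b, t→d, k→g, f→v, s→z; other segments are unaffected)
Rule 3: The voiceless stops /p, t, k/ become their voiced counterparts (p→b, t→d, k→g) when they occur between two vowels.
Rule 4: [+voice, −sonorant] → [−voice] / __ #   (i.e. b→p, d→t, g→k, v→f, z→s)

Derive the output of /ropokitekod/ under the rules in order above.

rovoxizexot

Rule 1 (intervocalic spirantization): /p/ is a stop between vowels /o/ and /o/, so it spirantizes to the fricative [f]. /k/ is a stop between vowels /o/ and /i/, so it spirantizes to the fricative [x]. /t/ is a stop between vowels /i/ and /e/, so it spirantizes to the fricative [s]. /k/ is a stop between vowels /e/ and /o/, so it spirantizes to the fricative [x]. /ropokitekod/ → rofoxisexod.
Rule 2 (intervocalic voicing): /f/ is a voiceless obstruent between vowels /o/ and /o/, so it voices to [v]. /s/ is a voiceless obstruent between vowels /i/ and /e/, so it voices to [z]. /rofoxisexod/ → rovoxizexod.
Rule 3 (intervocalic voicing): no segment meets the environment; /rovoxizexod/ is unchanged.
Rule 4 (final devoicing): /d/ is a voiced obstruent in word-final position, so it devoices to [t]. /rovoxizexod/ → rovoxizexot.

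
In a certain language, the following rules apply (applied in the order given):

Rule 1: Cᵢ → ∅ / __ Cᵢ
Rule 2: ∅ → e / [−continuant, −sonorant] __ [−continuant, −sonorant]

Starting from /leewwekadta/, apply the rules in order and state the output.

leewekadeta

Rule 1 (degemination): /ww/ is a geminate; the first /w/ deletes. /leewwekadta/ → leewekadta.
Rule 2 (stop-cluster e-epenthesis): /d/ and /t/ form a stop–stop cluster, so [e] is inserted between them. /leewekadta/ → leewekadeta.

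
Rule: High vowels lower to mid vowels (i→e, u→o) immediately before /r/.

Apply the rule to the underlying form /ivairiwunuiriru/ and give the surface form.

/i/ is a high vowel immediately before /r/, so it lowers to [e].
/i/ is a high vowel immediately before /r/, so it lowers to [e].
/i/ is a high vowel immediately before /r/, so it lowers to [e].
Surface form: [ivaeriwunuereru].

ivaeriwunuereru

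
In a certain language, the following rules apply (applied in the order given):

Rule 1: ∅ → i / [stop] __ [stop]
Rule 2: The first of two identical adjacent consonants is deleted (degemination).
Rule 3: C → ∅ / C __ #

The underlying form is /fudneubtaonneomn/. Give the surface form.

fudneubitaoneom

Rule 1 (stop-cluster i-epenthesis): /b/ and /t/ form a stop–stop cluster, so [i] is inserted between them. /fudneubtaonneomn/ → fudneubitaonneomn.
Rule 2 (degemination): /nn/ is a geminate; the first /n/ deletes. /fudneubitaonneomn/ → fudneubitaoneomn.
Rule 3 (final cluster simplification): /n/ is the second consonant of a word-final cluster /mn/, so it deletes. /fudneubitaoneomn/ → fudneubitaoneom.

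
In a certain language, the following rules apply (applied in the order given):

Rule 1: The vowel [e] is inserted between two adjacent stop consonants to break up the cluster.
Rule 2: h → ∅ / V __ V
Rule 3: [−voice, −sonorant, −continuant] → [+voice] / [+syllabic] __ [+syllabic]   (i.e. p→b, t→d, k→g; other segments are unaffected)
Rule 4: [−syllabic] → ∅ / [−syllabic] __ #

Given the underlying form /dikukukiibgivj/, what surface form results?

digugugiibegiv

Rule 1 (stop-cluster e-epenthesis): /b/ and /g/ form a stop–stop cluster, so [e] is inserted between them. /dikukukiibgivj/ → dikukukiibegivj.
Rule 2 (intervocalic h-deletion): no segment meets the environment; /dikukukiibegivj/ is unchanged.
Rule 3 (intervocalic voicing): /k/ is a voiceless stop between vowels /i/ and /u/, so it voices to [g]. /k/ is a voiceless stop between vowels /u/ and /u/, so it voices to [g]. /k/ is a voiceless stop between vowels /u/ and /i/, so it voices to [g]. /dikukukiibegivj/ → digugugiibegivj.
Rule 4 (final cluster simplification): /j/ is the second consonant of a word-final cluster /vj/, so it deletes. /digugugiibegivj/ → digugugiibegiv.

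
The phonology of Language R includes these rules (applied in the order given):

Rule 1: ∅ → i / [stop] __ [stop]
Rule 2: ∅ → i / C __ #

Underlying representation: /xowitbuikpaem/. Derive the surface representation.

xowitibuikipaemi

Rule 1 (stop-cluster i-epenthesis): /t/ and /b/ form a stop–stop cluster, so [i] is inserted between them. /k/ and /p/ form a stop–stop cluster, so [i] is inserted between them. /xowitbuikpaem/ → xowitibuikipaem.
Rule 2 (final i-epenthesis): the form ends in the consonant /m/, so [i] is inserted word-finally. /xowitibuikipaem/ → xowitibuikipaemi.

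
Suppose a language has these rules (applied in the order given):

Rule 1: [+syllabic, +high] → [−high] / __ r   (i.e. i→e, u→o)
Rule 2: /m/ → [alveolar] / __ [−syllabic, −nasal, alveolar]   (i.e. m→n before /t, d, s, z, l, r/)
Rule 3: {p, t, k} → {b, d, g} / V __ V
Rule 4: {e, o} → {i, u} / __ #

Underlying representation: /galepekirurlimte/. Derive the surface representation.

galebegerorlinti

Rule 1 (pre-rhotic lowering): /i/ is a high vowel immediately before /r/, so it lowers to [e]. /u/ is a high vowel immediately before /r/, so it lowers to [o]. /galepekirurlimte/ → galepekerorlimte.
Rule 2 (nasal place assimilation): /m/ precedes the alveolar consonant /t/, so it assimilates in place to [n]. /galepekerorlimte/ → galepekerorlinte.
Rule 3 (intervocalic voicing): /p/ is a voiceless stop between vowels /e/ and /e/, so it voices to [b]. /k/ is a voiceless stop between vowels /e/ and /e/, so it voices to [g]. /galepekerorlinte/ → galebegerorlinte.
Rule 4 (final vowel raising): /e/ is a mid vowel in word-final position, so it raises to [i]. /galebegerorlinte/ → galebegerorlinti.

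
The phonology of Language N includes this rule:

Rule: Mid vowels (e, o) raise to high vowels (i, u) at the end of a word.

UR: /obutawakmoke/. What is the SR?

obutawakmoki

Scanning /obutawakmoke/: /o/ at position 1 is not in the conditioning environment; /o/ at position 10 is not in the conditioning environment; /e/ is a mid vowel in word-final position, so it raises to [i].
Result: [obutawakmoki].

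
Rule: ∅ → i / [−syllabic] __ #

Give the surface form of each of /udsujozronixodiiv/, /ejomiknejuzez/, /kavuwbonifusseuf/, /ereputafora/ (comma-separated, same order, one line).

udsujozronixodiivi, ejomiknejuzezi, kavuwbonifusseufi, ereputafora

/udsujozronixodiiv/: the form ends in the consonant /v/, so [i] is inserted word-finally. → [udsujozronixodiivi].
/ejomiknejuzez/: the form ends in the consonant /z/, so [i] is inserted word-finally. → [ejomiknejuzezi].
/kavuwbonifusseuf/: the form ends in the consonant /f/, so [i] is inserted word-finally. → [kavuwbonifusseufi].
/ereputafora/: the rule's environment is not met; surfaces unchanged as [ereputafora].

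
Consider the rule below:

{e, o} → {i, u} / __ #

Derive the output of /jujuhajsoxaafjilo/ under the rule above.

jujuhajsoxaafjilu

Scanning /jujuhajsoxaafjilo/: /o/ at position 9 is not in the conditioning environment; /o/ is a mid vowel in word-final position, so it raises to [u].
Result: [jujuhajsoxaafjilu].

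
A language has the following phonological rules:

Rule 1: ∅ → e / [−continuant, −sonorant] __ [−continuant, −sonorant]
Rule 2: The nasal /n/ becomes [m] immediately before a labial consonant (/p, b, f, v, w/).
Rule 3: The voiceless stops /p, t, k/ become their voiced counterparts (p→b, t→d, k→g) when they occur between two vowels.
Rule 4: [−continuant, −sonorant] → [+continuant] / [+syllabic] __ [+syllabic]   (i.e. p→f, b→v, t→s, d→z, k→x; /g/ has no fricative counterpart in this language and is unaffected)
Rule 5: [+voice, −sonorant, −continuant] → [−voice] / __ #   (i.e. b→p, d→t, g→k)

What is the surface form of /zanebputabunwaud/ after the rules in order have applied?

zanevevuzavumwaut

Rule 1 (stop-cluster e-epenthesis): /b/ and /p/ form a stop–stop cluster, so [e] is inserted between them. /zanebputabunwaud/ → zanebeputabunwaud.
Rule 2 (nasal place assimilation): /n/ precedes the labial consonant /w/, so it assimilates in place to [m]. /zanebeputabunwaud/ → zanebeputabumwaud.
Rule 3 (intervocalic voicing): /p/ is a voiceless stop between vowels /e/ and /u/, so it voices to [b]. /t/ is a voiceless stop between vowels /u/ and /a/, so it voices to [d]. /zanebeputabumwaud/ → zanebebudabumwaud.
Rule 4 (intervocalic spirantization): /b/ is a stop between vowels /e/ and /e/, so it spirantizes to the fricative [v]. /b/ is a stop between vowels /e/ and /u/, so it spirantizes to the fricative [v]. /d/ is a stop between vowels /u/ and /a/, so it spirantizes to the fricative [z]. /b/ is a stop between vowels /a/ and /u/, so it spirantizes to the fricative [v]. /zanebebudabumwaud/ → zanevevuzavumwaud.
Rule 5 (final devoicing): /d/ is a voiced stop in word-final position, so it devoices to [t]. /zanevevuzavumwaud/ → zanevevuzavumwaut.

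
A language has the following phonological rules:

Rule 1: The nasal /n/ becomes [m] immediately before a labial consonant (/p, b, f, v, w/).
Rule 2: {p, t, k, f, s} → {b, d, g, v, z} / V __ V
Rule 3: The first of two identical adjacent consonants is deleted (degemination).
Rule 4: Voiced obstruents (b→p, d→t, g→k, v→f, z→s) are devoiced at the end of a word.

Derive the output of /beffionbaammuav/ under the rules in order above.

befiombaamuaf

Rule 1 (nasal place assimilation): /n/ precedes the labial consonant /b/, so it assimilates in place to [m]. /beffionbaammuav/ → beffiombaammuav.
Rule 2 (intervocalic voicing): no segment meets the environment; /beffiombaammuav/ is unchanged.
Rule 3 (degemination): /ff/ is a geminate; the first /f/ deletes. /mm/ is a geminate; the first /m/ deletes. /beffiombaammuav/ → befiombaamuav.
Rule 4 (final devoicing): /v/ is a voiced obstruent in word-final position, so it devoices to [f]. /befiombaamuav/ → befiombaamuaf.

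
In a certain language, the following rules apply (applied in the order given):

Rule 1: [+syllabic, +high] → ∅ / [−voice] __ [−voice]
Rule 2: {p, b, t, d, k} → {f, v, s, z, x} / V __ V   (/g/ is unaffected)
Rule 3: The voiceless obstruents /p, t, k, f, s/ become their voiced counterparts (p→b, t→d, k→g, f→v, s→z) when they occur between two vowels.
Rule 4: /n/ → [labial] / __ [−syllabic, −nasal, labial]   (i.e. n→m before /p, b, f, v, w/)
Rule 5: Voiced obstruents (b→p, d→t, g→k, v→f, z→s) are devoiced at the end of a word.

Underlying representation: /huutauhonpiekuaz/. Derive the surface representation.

Rule 1 (high vowel syncope): no segment meets the environment; /huutauhonpiekuaz/ is unchanged.
Rule 2 (intervocalic spirantization): /t/ is a stop between vowels /u/ and /a/, so it spirantizes to the fricative [s]. /k/ is a stop between vowels /e/ and /u/, so it spirantizes to the fricative [x]. /huutauhonpiekuaz/ → huusauhonpiexuaz.
Rule 3 (intervocalic voicing): /s/ is a voiceless obstruent between vowels /u/ and /a/, so it voices to [z]. /huusauhonpiexuaz/ → huuzauhonpiexuaz.
Rule 4 (nasal place assimilation): /n/ precedes the labial consonant /p/, so it assimilates in place to [m]. /huuzauhonpiexuaz/ → huuzauhompiexuaz.
Rule 5 (final devoicing): /z/ is a voiced obstruent in word-final position, so it devoices to [s]. /huuzauhompiexuaz/ → huuzauhompiexuas.

huuzauhompiexuas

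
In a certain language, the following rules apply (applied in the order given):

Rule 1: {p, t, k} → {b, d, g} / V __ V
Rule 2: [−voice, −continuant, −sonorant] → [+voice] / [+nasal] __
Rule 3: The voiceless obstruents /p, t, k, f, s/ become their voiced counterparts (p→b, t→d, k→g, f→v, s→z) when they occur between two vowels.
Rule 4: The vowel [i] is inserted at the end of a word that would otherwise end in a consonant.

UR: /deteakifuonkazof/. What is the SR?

dedeagivuongazofi

Rule 1 (intervocalic voicing): /t/ is a voiceless stop between vowels /e/ and /e/, so it voices to [d]. /k/ is a voiceless stop between vowels /a/ and /i/, so it voices to [g]. /deteakifuonkazof/ → dedeagifuonkazof.
Rule 2 (post-nasal voicing): /k/ is a voiceless stop immediately after the nasal /n/, so it voices to [g]. /dedeagifuonkazof/ → dedeagifuongazof.
Rule 3 (intervocalic voicing): /f/ is a voiceless obstruent between vowels /i/ and /u/, so it voices to [v]. /dedeagifuongazof/ → dedeagivuongazof.
Rule 4 (final i-epenthesis): the form ends in the consonant /f/, so [i] is inserted word-finally. /dedeagivuongazof/ → dedeagivuongazofi.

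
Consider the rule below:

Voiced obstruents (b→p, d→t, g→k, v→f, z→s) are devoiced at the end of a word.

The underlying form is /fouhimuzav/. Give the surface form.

fouhimuzaf

Scanning /fouhimuzav/: /z/ at position 8 is not in the conditioning environment; /v/ is a voiced obstruent in word-final position, so it devoices to [f].
Result: [fouhimuzaf].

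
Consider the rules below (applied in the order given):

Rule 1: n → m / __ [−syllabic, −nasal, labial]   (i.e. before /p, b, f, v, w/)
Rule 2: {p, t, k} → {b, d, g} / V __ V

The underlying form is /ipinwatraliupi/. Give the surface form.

Rule 1 (nasal place assimilation): /n/ precedes the labial consonant /w/, so it assimilates in place to [m]. /ipinwatraliupi/ → ipimwatraliupi.
Rule 2 (intervocalic voicing): /p/ is a voiceless stop between vowels /i/ and /i/, so it voices to [b]. /p/ is a voiceless stop between vowels /u/ and /i/, so it voices to [b]. /ipimwatraliupi/ → ibimwatraliubi.

ibimwatraliubi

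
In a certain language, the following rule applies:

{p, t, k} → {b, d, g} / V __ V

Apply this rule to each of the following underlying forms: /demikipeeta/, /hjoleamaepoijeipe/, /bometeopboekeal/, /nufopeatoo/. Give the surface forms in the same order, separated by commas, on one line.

/demikipeeta/: /k/ is a voiceless stop between vowels /i/ and /i/, so it voices to [g]. /p/ is a voiceless stop between vowels /i/ and /e/, so it voices to [b]. /t/ is a voiceless stop between vowels /e/ and /a/, so it voices to [d]. → [demigibeeda].
/hjoleamaepoijeipe/: /p/ is a voiceless stop between vowels /e/ and /o/, so it voices to [b]. /p/ is a voiceless stop between vowels /i/ and /e/, so it voices to [b]. → [hjoleamaeboijeibe].
/bometeopboekeal/: /t/ is a voiceless stop between vowels /e/ and /e/, so it voices to [d]. /k/ is a voiceless stop between vowels /e/ and /e/, so it voices to [g]. → [bomedeopboegeal].
/nufopeatoo/: /p/ is a voiceless stop between vowels /o/ and /e/, so it voices to [b]. /t/ is a voiceless stop between vowels /a/ and /o/, so it voices to [d]. → [nufobeadoo].

demigibeeda, hjoleamaeboijeibe, bomedeopboegeal, nufobeadoo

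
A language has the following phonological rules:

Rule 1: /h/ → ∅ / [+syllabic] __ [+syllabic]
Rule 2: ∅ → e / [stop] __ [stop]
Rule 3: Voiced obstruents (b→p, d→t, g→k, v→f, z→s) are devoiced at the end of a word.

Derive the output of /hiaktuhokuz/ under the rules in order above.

hiaketuokus

Rule 1 (intervocalic h-deletion): /h/ occurs between vowels /u/ and /o/, so it deletes. /hiaktuhokuz/ → hiaktuokuz.
Rule 2 (stop-cluster e-epenthesis): /k/ and /t/ form a stop–stop cluster, so [e] is inserted between them. /hiaktuokuz/ → hiaketuokuz.
Rule 3 (final devoicing): /z/ is a voiced obstruent in word-final position, so it devoices to [s]. /hiaketuokuz/ → hiaketuokus.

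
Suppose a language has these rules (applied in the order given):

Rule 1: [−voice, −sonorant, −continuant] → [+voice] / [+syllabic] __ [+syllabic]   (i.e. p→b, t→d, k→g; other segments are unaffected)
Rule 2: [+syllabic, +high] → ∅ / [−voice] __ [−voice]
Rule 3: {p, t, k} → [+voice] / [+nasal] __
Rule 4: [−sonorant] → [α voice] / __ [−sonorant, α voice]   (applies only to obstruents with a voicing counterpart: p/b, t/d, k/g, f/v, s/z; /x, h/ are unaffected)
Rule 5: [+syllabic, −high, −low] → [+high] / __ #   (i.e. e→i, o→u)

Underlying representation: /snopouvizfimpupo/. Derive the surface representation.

Rule 1 (intervocalic voicing): /p/ is a voiceless stop between vowels /o/ and /o/, so it voices to [b]. /p/ is a voiceless stop between vowels /u/ and /o/, so it voices to [b]. /snopouvizfimpupo/ → snobouvizfimpubo.
Rule 2 (high vowel syncope): no segment meets the environment; /snobouvizfimpubo/ is unchanged.
Rule 3 (post-nasal voicing): /p/ is a voiceless stop immediately after the nasal /m/, so it voices to [b]. /snobouvizfimpubo/ → snobouvizfimbubo.
Rule 4 (regressive voicing assimilation): /z/ precedes the voiceless obstruent /f/, so it devoices to [s] by assimilation. /snobouvizfimbubo/ → snobouvisfimbubo.
Rule 5 (final vowel raising): /o/ is a mid vowel in word-final position, so it raises to [u]. /snobouvisfimbubo/ → snobouvisfimbubu.

snobouvisfimbubu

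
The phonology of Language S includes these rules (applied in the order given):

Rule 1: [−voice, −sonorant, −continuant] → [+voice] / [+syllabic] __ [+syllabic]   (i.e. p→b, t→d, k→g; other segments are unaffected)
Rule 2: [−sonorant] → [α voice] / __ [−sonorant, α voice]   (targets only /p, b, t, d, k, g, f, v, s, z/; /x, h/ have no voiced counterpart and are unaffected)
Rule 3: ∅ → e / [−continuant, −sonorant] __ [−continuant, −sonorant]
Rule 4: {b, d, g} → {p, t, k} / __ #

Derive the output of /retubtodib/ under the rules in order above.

redupetodip

Rule 1 (intervocalic voicing): /t/ is a voiceless stop between vowels /e/ and /u/, so it voices to [d]. /retubtodib/ → redubtodib.
Rule 2 (regressive voicing assimilation): /b/ precedes the voiceless obstruent /t/, so it devoices to [p] by assimilation. /redubtodib/ → reduptodib.
Rule 3 (stop-cluster e-epenthesis): /p/ and /t/ form a stop–stop cluster, so [e] is inserted between them. /reduptodib/ → redupetodib.
Rule 4 (final devoicing): /b/ is a voiced stop in word-final position, so it devoices to [p]. /redupetodib/ → redupetodip.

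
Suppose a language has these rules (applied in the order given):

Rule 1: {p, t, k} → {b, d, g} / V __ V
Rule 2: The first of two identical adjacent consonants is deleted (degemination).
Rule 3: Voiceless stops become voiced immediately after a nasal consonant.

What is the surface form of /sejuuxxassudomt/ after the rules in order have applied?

sejuuxasudomd

Rule 1 (intervocalic voicing): no segment meets the environment; /sejuuxxassudomt/ is unchanged.
Rule 2 (degemination): /xx/ is a geminate; the first /x/ deletes. /ss/ is a geminate; the first /s/ deletes. /sejuuxxassudomt/ → sejuuxasudomt.
Rule 3 (post-nasal voicing): /t/ is a voiceless stop immediately after the nasal /m/, so it voices to [d]. /sejuuxasudomt/ → sejuuxasudomd.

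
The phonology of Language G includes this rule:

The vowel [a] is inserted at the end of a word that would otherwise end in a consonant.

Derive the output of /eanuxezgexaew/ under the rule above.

eanuxezgexaewa

the form ends in the consonant /w/, so [a] is inserted word-finally.
Surface form: [eanuxezgexaewa].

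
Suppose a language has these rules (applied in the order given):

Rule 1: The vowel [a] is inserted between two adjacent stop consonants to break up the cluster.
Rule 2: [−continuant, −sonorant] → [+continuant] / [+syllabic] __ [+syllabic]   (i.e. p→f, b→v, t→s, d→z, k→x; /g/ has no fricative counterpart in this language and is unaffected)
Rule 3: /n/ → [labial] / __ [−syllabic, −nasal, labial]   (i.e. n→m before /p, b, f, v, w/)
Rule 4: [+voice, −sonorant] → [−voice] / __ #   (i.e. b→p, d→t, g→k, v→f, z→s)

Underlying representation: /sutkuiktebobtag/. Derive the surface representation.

Rule 1 (stop-cluster a-epenthesis): /t/ and /k/ form a stop–stop cluster, so [a] is inserted between them. /k/ and /t/ form a stop–stop cluster, so [a] is inserted between them. /b/ and /t/ form a stop–stop cluster, so [a] is inserted between them. /sutkuiktebobtag/ → sutakuikatebobatag.
Rule 2 (intervocalic spirantization): /t/ is a stop between vowels /u/ and /a/, so it spirantizes to the fricative [s]. /k/ is a stop between vowels /a/ and /u/, so it spirantizes to the fricative [x]. /k/ is a stop between vowels /i/ and /a/, so it spirantizes to the fricative [x]. /t/ is a stop between vowels /a/ and /e/, so it spirantizes to the fricative [s]. /b/ is a stop between vowels /e/ and /o/, so it spirantizes to the fricative [v]. /b/ is a stop between vowels /o/ and /a/, so it spirantizes to the fricative [v]. /t/ is a stop between vowels /a/ and /a/, so it spirantizes to the fricative [s]. /sutakuikatebobatag/ → susaxuixasevovasag.
Rule 3 (nasal place assimilation): no segment meets the environment; /susaxuixasevovasag/ is unchanged.
Rule 4 (final devoicing): /g/ is a voiced obstruent in word-final position, so it devoices to [k]. /susaxuixasevovasag/ → susaxuixasevovasak.

susaxuixasevovasak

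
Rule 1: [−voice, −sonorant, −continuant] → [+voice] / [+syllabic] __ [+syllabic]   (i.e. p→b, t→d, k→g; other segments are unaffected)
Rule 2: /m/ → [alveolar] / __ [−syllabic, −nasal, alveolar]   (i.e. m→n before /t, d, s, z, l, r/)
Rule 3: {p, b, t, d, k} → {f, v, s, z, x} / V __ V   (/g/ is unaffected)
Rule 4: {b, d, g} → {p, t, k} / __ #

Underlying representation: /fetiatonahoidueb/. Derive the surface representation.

Rule 1 (intervocalic voicing): /t/ is a voiceless stop between vowels /e/ and /i/, so it voices to [d]. /t/ is a voiceless stop between vowels /a/ and /o/, so it voices to [d]. /fetiatonahoidueb/ → fediadonahoidueb.
Rule 2 (nasal place assimilation): no segment meets the environment; /fediadonahoidueb/ is unchanged.
Rule 3 (intervocalic spirantization): /d/ is a stop between vowels /e/ and /i/, so it spirantizes to the fricative [z]. /d/ is a stop between vowels /a/ and /o/, so it spirantizes to the fricative [z]. /d/ is a stop between vowels /i/ and /u/, so it spirantizes to the fricative [z]. /fediadonahoidueb/ → feziazonahoizueb.
Rule 4 (final devoicing): /b/ is a voiced stop in word-final position, so it devoices to [p]. /feziazonahoizueb/ → feziazonahoizuep.

feziazonahoizuep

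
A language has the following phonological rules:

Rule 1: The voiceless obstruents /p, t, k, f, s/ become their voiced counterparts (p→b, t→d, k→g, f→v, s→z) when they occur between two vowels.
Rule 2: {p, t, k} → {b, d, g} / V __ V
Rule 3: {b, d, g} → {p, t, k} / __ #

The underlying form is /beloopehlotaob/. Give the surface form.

beloobehlodaop

Rule 1 (intervocalic voicing): /p/ is a voiceless obstruent between vowels /o/ and /e/, so it voices to [b]. /t/ is a voiceless obstruent between vowels /o/ and /a/, so it voices to [d]. /beloopehlotaob/ → beloobehlodaob.
Rule 2 (intervocalic voicing): no segment meets the environment; /beloobehlodaob/ is unchanged.
Rule 3 (final devoicing): /b/ is a voiced stop in word-final position, so it devoices to [p]. /beloobehlodaob/ → beloobehlodaop.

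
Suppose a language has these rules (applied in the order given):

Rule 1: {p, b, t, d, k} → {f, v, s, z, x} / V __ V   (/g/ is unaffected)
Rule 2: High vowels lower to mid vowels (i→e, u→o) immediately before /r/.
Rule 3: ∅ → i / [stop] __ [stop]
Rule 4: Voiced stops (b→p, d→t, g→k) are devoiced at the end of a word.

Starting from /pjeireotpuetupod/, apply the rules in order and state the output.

Rule 1 (intervocalic spirantization): /t/ is a stop between vowels /e/ and /u/, so it spirantizes to the fricative [s]. /p/ is a stop between vowels /u/ and /o/, so it spirantizes to the fricative [f]. /pjeireotpuetupod/ → pjeireotpuesufod.
Rule 2 (pre-rhotic lowering): /i/ is a high vowel immediately before /r/, so it lowers to [e]. /pjeireotpuesufod/ → pjeereotpuesufod.
Rule 3 (stop-cluster i-epenthesis): /t/ and /p/ form a stop–stop cluster, so [i] is inserted between them. /pjeereotpuesufod/ → pjeereotipuesufod.
Rule 4 (final devoicing): /d/ is a voiced stop in word-final position, so it devoices to [t]. /pjeereotipuesufod/ → pjeereotipuesufot.

pjeereotipuesufot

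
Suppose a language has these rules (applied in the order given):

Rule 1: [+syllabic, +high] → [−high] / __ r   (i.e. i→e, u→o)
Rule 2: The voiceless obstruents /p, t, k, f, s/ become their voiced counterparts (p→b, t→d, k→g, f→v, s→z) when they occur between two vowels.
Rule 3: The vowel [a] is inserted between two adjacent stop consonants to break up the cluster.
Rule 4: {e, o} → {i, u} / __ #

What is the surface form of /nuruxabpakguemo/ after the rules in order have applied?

noruxabapakaguemu

Rule 1 (pre-rhotic lowering): /u/ is a high vowel immediately before /r/, so it lowers to [o]. /nuruxabpakguemo/ → noruxabpakguemo.
Rule 2 (intervocalic voicing): no segment meets the environment; /noruxabpakguemo/ is unchanged.
Rule 3 (stop-cluster a-epenthesis): /b/ and /p/ form a stop–stop cluster, so [a] is inserted between them. /k/ and /g/ form a stop–stop cluster, so [a] is inserted between them. /noruxabpakguemo/ → noruxabapakaguemo.
Rule 4 (final vowel raising): /o/ is a mid vowel in word-final position, so it raises to [u]. /noruxabapakaguemo/ → noruxabapakaguemu.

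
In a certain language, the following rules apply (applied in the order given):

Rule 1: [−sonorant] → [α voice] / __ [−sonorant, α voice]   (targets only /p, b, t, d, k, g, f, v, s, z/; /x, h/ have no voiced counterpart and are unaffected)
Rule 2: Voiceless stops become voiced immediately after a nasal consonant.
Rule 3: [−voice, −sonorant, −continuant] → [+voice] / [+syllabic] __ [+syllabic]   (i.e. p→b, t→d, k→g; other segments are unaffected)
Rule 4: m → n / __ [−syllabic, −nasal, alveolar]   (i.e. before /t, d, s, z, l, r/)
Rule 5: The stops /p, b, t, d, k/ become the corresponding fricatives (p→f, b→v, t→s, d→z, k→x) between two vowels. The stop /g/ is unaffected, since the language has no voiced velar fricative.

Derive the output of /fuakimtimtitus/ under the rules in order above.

Rule 1 (regressive voicing assimilation): no segment meets the environment; /fuakimtimtitus/ is unchanged.
Rule 2 (post-nasal voicing): /t/ is a voiceless stop immediately after the nasal /m/, so it voices to [d]. /t/ is a voiceless stop immediately after the nasal /m/, so it voices to [d]. /fuakimtimtitus/ → fuakimdimditus.
Rule 3 (intervocalic voicing): /k/ is a voiceless stop between vowels /a/ and /i/, so it voices to [g]. /t/ is a voiceless stop between vowels /i/ and /u/, so it voices to [d]. /fuakimdimditus/ → fuagimdimdidus.
Rule 4 (nasal place assimilation): /m/ precedes the alveolar consonant /d/, so it assimilates in place to [n]. /m/ precedes the alveolar consonant /d/, so it assimilates in place to [n]. /fuagimdimdidus/ → fuagindindidus.
Rule 5 (intervocalic spirantization): /d/ is a stop between vowels /i/ and /u/, so it spirantizes to the fricative [z]. /fuagindindidus/ → fuagindindizus.

fuagindindizus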